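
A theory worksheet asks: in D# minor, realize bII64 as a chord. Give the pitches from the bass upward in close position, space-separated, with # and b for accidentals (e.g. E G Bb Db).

B E G#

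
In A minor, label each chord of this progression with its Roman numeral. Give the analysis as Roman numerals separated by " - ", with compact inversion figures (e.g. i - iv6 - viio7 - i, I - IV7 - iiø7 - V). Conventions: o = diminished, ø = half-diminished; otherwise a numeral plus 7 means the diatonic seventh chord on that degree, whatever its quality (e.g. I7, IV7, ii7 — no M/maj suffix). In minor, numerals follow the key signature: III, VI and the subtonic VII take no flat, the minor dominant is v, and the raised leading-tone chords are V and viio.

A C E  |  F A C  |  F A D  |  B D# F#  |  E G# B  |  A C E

i - VI - iv6 - V/V - V - i

A-C-E has root A, degree 1 in A minor, so i.
F-A-C: root F is the submediant; major triad there is VI.
F-A-D: root D is the subdominant; minor triad there is iv6.
B-D#-F#: chromatic; B is V of V, so V/V.
E-G#-B: major triad on E = scale degree 5 → V.
A-C-E: root A is the tonic; minor triad there is i.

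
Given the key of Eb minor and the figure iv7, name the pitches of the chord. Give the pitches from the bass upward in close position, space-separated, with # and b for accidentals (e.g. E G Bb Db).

Ab Cb Eb Gb

In Eb minor, scale degree 4 is Ab, and the diatonic chord built there is a minor seventh chord.
Stacking thirds from Ab gives Ab-Cb-Eb-Gb.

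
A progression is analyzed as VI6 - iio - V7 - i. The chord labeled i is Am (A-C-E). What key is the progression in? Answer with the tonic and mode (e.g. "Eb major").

The chord Am is a minor triad rooted on A; its label is i.
If A is scale degree 1 and the mode makes that degree carry a minor triad, the tonic is A and the mode is minor.

A minor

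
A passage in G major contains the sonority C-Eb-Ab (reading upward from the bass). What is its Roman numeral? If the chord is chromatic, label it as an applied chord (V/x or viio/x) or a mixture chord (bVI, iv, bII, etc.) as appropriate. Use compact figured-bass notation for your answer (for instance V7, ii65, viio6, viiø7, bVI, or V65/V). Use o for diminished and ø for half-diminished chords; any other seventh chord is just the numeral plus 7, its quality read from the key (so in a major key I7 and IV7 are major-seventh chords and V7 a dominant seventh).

bII6

Stacked in thirds the chord is Ab-C-Eb: a major triad on Ab.
Ab is the lowered second degree of G major (diatonic 2 would be A). This is the Neapolitan sixth — a major triad on the lowered second degree, here in its customary first inversion.
With C in the bass the chord is in first inversion, so the figured bass is 6.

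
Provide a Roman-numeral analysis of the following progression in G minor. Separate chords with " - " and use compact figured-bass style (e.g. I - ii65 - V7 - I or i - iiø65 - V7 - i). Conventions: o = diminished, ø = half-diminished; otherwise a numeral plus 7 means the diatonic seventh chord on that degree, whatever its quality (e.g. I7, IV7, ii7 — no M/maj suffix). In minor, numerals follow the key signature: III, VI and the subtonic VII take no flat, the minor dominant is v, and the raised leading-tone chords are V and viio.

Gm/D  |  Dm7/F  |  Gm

i64 - v65 - i

Gm/D: root G is the tonic; minor triad there is i64.
Dm7/F: minor seventh chord on D = scale degree 5 → v65.
Gm has root G, degree 1 in G minor, so i.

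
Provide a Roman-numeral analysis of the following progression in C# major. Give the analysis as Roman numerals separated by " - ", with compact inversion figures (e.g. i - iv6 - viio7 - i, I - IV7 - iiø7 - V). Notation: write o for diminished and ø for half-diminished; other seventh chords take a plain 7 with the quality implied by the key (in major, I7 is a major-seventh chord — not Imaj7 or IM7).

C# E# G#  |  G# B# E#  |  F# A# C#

C#-E#-G#: root C# is the tonic; major triad there is I.
G#-B#-E#: minor triad on E# = scale degree 3 → iii6.
F#-A#-C#: major triad on F# = scale degree 4 → IV.

I - iii6 - IV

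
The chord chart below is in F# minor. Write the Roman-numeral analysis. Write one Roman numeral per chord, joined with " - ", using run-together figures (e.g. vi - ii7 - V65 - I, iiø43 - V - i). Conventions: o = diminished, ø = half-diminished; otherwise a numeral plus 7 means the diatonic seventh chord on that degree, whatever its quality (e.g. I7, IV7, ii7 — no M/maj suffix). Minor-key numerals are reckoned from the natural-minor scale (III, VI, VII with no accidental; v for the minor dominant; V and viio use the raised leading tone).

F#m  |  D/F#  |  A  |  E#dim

i - VI6 - III - viio

F#m: minor triad on F# = scale degree 1 → i.
D/F# has root D, degree 6 in F# minor, so VI6.
A has root A, degree 3 in F# minor, so III.
E#dim: root E# is the leading tone; diminished triad there is viio.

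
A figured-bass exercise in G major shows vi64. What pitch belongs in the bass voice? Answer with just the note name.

vi in G major has root E; the chord is E-G-B.
The figure 64 means second inversion — the fifth is in the bass.

B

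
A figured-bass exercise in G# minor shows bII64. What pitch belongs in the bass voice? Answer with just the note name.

E

bII in G# minor has root A; the chord is A-C#-E.
The figure 64 means second inversion — the fifth is in the bass.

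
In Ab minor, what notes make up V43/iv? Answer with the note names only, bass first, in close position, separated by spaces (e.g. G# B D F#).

Eb Gb Ab C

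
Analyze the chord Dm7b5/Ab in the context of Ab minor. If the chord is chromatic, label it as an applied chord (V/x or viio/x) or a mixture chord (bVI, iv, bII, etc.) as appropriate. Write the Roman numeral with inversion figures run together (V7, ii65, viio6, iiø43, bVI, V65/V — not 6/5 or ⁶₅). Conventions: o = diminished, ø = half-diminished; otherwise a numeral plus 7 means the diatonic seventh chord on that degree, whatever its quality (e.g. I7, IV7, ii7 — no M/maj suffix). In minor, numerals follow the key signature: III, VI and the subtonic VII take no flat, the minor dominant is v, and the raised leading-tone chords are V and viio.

viiø43/V

Stacked in thirds the chord is D-F-Ab-C: a half-diminished seventh chord on D.
D sits a half step below Eb (V in Ab minor); a diminished chord there is the applied leading-tone chord of V.
With Ab in the bass the chord is in second inversion, so the figured bass is 43.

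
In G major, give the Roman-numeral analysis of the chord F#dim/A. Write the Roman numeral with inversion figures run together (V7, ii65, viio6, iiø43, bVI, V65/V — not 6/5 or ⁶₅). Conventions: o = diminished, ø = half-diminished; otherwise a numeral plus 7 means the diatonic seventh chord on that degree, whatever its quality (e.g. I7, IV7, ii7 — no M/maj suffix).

Stacked in thirds the chord is F#-A-C: a diminished triad on F#.
F# is scale degree 7 in G major, and a diminished triad on that degree is written viio.
With A in the bass the chord is in first inversion, so the figured bass is 6.

viio6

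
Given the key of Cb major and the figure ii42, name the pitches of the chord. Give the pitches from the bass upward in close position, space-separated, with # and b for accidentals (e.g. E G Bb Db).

Cb Db Fb Ab

In Cb major, scale degree 2 is Db, and the diatonic chord built there is a minor seventh chord.
That chord is spelled Db-Fb-Ab-Cb.
The figured bass 42 indicates third inversion, placing the seventh (Cb) in the bass: Cb-Db-Fb-Ab.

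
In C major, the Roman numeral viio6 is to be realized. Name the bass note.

D

viio in C major has root B; the chord is B-D-F.
The figure 6 means first inversion — the third is in the bass.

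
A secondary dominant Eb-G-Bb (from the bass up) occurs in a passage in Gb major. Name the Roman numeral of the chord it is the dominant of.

The chord is a major triad on Eb.
A dominant resolves down a perfect fifth: Eb → Ab. In Gb major, Ab is scale degree 2, i.e. ii.

ii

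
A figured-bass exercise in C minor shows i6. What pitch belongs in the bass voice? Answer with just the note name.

Eb

i in C minor has root C; the chord is C-Eb-G.
The figure 6 means first inversion — the third is in the bass.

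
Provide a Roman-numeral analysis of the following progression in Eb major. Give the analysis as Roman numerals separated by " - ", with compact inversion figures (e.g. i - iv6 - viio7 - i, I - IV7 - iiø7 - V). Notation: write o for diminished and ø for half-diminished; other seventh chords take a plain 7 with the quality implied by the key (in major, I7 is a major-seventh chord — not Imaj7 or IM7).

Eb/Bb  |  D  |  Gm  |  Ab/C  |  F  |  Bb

Eb/Bb: root Eb is the tonic; major triad there is I64.
D: a major triad on D, the applied dominant of iii → V/iii.
Gm has root G, degree 3 in Eb major, so iii.
Ab/C: major triad on Ab = scale degree 4 → IV6.
F: chromatic; F is V of V, so V/V.
Bb has root Bb, degree 5 in Eb major, so V.

I64 - V/iii - iii - IV6 - V/V - V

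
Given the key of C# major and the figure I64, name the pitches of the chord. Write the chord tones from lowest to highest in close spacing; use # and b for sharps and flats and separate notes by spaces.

In C# major, scale degree 1 is C#, and the diatonic chord built there is a major triad.
That chord is spelled C#-E#-G#.
The figured bass 64 indicates second inversion, placing the fifth (G#) in the bass: G#-C#-E#.

G# C# E#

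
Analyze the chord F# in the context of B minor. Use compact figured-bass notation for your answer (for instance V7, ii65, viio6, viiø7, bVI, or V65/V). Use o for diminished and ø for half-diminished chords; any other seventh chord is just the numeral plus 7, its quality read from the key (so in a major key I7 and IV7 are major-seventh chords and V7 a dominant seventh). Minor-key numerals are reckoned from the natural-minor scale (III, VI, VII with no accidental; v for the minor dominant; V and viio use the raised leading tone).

Stacked in thirds the chord is F#-A#-C#: a major triad on F#.
In B minor, F# is the dominant; the diatonic major triad there is V.

V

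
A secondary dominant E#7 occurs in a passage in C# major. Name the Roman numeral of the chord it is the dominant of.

vi

The chord is a dominant seventh chord on E#.
A dominant resolves down a perfect fifth: E# → A#. In C# major, A# is scale degree 6, i.e. vi.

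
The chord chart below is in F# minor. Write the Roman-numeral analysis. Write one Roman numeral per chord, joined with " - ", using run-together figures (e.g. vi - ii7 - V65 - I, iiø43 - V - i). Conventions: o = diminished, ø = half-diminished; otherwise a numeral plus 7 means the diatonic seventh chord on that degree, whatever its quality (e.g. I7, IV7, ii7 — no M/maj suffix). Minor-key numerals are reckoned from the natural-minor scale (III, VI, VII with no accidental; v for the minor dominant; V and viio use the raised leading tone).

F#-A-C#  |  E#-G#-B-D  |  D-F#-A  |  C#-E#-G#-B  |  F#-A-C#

i - viio7 - VI - V7 - i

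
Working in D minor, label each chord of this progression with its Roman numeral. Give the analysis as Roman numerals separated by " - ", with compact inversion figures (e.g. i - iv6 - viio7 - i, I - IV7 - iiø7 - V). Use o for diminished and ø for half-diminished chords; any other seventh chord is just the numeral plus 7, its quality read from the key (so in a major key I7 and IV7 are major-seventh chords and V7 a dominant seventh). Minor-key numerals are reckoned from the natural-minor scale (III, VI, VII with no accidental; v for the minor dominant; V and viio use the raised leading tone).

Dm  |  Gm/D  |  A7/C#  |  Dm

i - iv64 - V65 - i

Dm: root D is the tonic; minor triad there is i.
Gm/D: minor triad on G = scale degree 4 → iv64.
A7/C#: root A is the dominant; dominant seventh chord there is V65.
Dm has root D, degree 1 in D minor, so i.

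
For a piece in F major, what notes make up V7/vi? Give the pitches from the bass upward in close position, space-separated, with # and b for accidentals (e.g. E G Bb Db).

A C# E G

The slash means an applied dominant: we want the dominant of vi. In F major, vi is D minor, and its dominant is built on A.
Building a dominant seventh chord on A gives A-C#-E-G.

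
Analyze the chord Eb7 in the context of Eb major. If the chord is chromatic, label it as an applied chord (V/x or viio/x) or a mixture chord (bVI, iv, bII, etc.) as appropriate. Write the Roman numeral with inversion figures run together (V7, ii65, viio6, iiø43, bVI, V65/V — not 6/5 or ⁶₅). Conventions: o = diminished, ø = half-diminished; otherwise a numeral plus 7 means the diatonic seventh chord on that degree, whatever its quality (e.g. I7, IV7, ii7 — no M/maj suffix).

The pitches Eb-G-Bb-Db form a dominant seventh chord rooted on Eb.
Eb is not a diatonic chord root with this quality in Eb major, but it lies a perfect fifth above Ab (IV), so the chord functions as an applied dominant of IV.

V7/IV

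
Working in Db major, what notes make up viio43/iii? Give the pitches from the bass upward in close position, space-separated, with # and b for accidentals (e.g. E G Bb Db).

Bb Db E G

The slash marks an applied leading-tone chord: viio of iii. In Db major, iii is F, so the leading tone to it is E, a half step below.
Building a fully diminished seventh chord on E gives E-G-Bb-Db.
The figured bass 43 indicates second inversion, placing the fifth (Bb) in the bass: Bb-Db-E-G.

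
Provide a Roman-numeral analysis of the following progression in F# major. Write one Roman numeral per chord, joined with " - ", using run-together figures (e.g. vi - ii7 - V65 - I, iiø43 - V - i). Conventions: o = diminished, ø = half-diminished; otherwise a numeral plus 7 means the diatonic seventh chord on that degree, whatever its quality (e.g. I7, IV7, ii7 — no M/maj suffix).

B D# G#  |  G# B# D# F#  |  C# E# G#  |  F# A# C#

ii6 - V7/V - V - I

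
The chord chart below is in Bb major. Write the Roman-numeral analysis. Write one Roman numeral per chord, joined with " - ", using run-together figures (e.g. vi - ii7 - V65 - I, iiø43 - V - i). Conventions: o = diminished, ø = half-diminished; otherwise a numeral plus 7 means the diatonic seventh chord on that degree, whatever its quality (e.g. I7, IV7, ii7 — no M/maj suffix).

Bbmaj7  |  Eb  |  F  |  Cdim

I7 - IV - V - iio

Bbmaj7: root Bb is the tonic; major seventh chord there is I7.
Eb has root Eb, degree 4 in Bb major, so IV.
F: root F is the dominant; major triad there is V.
Cdim is non-diatonic — iio, a mixture chord from Bb minor.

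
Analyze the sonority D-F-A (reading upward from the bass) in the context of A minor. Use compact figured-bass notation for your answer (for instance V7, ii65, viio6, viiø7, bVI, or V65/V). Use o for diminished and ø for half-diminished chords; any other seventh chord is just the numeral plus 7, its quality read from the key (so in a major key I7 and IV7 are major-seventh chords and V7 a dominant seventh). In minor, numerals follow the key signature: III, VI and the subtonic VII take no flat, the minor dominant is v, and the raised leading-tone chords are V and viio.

The pitches D-F-A form a minor triad rooted on D.
In A minor, D is the subdominant; the diatonic minor triad there is iv.

iv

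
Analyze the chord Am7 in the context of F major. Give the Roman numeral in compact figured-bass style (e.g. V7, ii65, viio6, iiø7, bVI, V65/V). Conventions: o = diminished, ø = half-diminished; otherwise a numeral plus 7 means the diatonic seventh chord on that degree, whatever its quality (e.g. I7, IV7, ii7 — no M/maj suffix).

iii7

Stacked in thirds the chord is A-C-E-G: a minor seventh chord on A.
In F major, A is the mediant; the diatonic minor seventh chord there is iii7.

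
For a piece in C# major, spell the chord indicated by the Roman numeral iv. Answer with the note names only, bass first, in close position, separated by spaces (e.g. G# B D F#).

F# A C#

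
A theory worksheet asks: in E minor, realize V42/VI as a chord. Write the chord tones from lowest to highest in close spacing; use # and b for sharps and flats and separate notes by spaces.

F G B D

The slash means an applied dominant: we want the dominant of VI. In E minor, VI is C major, and its dominant is built on G.
Building a dominant seventh chord on G gives G-B-D-F.
With the 42 figure the chord is in third inversion; from the bass F upward in close position it reads F-G-B-D.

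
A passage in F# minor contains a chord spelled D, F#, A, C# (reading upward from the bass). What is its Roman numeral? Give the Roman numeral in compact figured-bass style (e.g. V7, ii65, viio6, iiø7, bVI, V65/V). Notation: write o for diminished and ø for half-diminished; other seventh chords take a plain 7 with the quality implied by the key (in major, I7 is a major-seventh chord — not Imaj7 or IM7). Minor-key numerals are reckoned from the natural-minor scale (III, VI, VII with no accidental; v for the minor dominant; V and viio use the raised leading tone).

The pitches D-F#-A-C# form a major seventh chord rooted on D.
In F# minor, D is the submediant; the diatonic major seventh chord there is VI7.

VI7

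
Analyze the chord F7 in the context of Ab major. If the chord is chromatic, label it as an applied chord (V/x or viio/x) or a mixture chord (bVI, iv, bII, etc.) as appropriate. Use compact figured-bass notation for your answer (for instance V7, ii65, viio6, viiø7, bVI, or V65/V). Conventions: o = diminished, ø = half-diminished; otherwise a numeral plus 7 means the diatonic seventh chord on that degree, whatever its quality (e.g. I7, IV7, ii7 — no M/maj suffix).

V7/ii

The pitches F-A-C-Eb form a dominant seventh chord rooted on F.
F is not a diatonic chord root with this quality in Ab major, but it lies a perfect fifth above Bb (ii), so the chord functions as an applied dominant of ii.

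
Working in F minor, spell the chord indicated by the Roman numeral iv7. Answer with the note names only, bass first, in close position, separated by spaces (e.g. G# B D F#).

In F minor, the fourth degree is Bb, and the diatonic chord built there is a minor seventh chord.
Stacking thirds from Bb gives Bb-Db-F-Ab.

Bb Db F Ab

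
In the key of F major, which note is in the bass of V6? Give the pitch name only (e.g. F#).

E

V in F major has root C; the chord is C-E-G.
The figure 6 means first inversion — the third is in the bass.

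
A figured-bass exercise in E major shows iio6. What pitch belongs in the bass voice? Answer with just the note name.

iio in E major has root F#; the chord is F#-A-C.
The figure 6 means first inversion — the third is in the bass.

A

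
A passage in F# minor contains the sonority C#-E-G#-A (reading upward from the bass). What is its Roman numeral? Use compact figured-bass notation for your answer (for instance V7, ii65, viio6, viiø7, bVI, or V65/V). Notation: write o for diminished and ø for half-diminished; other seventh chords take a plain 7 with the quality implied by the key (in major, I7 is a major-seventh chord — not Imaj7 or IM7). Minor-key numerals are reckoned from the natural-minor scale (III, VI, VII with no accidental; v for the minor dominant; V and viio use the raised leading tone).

Stacked in thirds the chord is A-C#-E-G#: a major seventh chord on A.
A is scale degree 3 in F# minor, and a major seventh chord on that degree is written III7.
With C# in the bass the chord is in first inversion, so the figured bass is 65.

III65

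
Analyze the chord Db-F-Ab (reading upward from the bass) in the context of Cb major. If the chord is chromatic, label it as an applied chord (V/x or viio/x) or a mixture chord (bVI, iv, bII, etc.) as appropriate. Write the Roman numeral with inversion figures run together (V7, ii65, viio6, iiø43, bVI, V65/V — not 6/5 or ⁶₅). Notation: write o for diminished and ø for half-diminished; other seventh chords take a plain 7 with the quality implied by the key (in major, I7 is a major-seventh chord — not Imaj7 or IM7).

V/V

The pitches Db-F-Ab form a major triad rooted on Db.
Db is not a diatonic chord root with this quality in Cb major, but it lies a perfect fifth above Gb (V), so the chord functions as an applied dominant of V.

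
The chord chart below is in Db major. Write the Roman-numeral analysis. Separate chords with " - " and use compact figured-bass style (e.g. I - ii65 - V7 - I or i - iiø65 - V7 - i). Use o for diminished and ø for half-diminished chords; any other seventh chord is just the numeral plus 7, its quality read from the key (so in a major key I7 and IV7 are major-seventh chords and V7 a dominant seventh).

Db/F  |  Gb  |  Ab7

I6 - IV - V7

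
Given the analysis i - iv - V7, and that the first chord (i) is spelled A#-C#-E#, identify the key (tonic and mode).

A# minor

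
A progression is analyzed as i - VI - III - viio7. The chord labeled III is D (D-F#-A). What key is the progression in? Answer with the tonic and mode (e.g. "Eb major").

B minor

The anchor chord is a major triad on D, labeled III.
Counting down 2 scale steps from D places the tonic on B; a major triad on degree 3 is diatonic only in minor.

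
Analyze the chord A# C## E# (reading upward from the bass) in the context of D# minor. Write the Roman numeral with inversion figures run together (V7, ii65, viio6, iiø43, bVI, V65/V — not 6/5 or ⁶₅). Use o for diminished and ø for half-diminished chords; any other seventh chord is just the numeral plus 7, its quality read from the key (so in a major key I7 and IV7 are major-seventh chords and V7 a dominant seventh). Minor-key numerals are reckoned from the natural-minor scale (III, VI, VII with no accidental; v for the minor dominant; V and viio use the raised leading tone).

The pitches A#-C##-E# form a major triad rooted on A#.
In D# minor, A# is the dominant; the diatonic major triad there is V.

V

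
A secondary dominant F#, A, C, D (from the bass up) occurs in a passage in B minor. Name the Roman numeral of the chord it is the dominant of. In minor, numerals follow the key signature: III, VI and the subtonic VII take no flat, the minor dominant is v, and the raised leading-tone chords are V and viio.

The chord is a dominant seventh chord on D.
A dominant resolves down a perfect fifth: D → G. In B minor, G is scale degree 6, i.e. VI.

VI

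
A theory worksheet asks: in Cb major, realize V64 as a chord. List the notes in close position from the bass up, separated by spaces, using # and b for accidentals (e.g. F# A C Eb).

Db Gb Bb

The numeral's case and figure indicate a major triad. In Cb major its root, scale degree 5, is Gb.
That chord is spelled Gb-Bb-Db.
With the 64 figure the chord is in second inversion; from the bass Db upward in close position it reads Db-Gb-Bb.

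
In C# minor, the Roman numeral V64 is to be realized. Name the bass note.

V in C# minor has root G#; the chord is G#-B#-D#.
The figure 64 means second inversion — the fifth is in the bass.

D#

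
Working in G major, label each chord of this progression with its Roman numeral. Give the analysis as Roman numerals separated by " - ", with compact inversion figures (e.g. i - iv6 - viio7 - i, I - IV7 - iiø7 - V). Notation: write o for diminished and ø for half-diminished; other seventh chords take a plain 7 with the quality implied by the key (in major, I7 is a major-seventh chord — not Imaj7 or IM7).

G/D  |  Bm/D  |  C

I64 - iii6 - IV

G/D: major triad on G = scale degree 1 → I64.
Bm/D has root B, degree 3 in G major, so iii6.
C has root C, degree 4 in G major, so IV.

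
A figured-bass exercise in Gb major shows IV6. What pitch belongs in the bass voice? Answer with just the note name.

IV in Gb major has root Cb; the chord is Cb-Eb-Gb.
The figure 6 means first inversion — the third is in the bass.

Eb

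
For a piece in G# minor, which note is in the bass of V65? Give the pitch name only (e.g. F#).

F##

V in G# minor has root D#; the chord is D#-F##-A#-C#.
The figure 65 means first inversion — the third is in the bass.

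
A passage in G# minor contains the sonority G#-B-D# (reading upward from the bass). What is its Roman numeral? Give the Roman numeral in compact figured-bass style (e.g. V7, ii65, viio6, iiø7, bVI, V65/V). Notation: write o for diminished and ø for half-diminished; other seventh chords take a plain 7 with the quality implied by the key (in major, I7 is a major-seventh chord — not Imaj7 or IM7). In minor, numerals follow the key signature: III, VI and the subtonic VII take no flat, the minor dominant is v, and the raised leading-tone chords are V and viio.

The pitches G#-B-D# form a minor triad rooted on G#.
G# is scale degree 1 in G# minor, and a minor triad on that degree is written i.

i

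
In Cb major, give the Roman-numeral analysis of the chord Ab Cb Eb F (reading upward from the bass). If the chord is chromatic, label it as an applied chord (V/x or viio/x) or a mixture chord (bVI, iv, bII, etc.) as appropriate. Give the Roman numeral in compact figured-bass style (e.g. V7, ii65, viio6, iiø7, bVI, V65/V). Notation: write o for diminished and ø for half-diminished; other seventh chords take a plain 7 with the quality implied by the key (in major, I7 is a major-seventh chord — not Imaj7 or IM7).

viiø65/V

Stacked in thirds the chord is F-Ab-Cb-Eb: a half-diminished seventh chord on F.
F sits a half step below Gb (V in Cb major); a diminished chord there is the applied leading-tone chord of V.
With Ab in the bass the chord is in first inversion, so the figured bass is 65.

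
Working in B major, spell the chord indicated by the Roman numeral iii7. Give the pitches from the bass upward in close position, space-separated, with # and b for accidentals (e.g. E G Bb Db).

In B major, scale degree 3 is D#, and the diatonic chord built there is a minor seventh chord.
Stacking thirds from D# gives D#-F#-A#-C#.

D# F# A# C#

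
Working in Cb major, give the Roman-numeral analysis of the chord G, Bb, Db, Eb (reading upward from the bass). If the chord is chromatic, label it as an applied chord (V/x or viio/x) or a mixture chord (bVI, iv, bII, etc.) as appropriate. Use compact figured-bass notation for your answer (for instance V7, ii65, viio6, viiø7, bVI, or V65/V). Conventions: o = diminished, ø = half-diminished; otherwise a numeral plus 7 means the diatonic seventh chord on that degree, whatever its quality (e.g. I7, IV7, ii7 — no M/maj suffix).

The pitches Eb-G-Bb-Db form a dominant seventh chord rooted on Eb.
Eb is not a diatonic chord root with this quality in Cb major, but it lies a perfect fifth above Ab (vi), so the chord functions as an applied dominant of vi.
With G in the bass the chord is in first inversion, so the figured bass is 65.

V65/vi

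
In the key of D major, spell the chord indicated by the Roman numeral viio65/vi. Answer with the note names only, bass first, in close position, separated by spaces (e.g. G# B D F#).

C# E G A#

viio65/vi is a secondary leading-tone chord. The target vi is B in D major; the applied chord is rooted a semitone below, on A#.
Building a fully diminished seventh chord on A# gives A#-C#-E-G.
The figured bass 65 indicates first inversion, placing the third (C#) in the bass: C#-E-G-A#.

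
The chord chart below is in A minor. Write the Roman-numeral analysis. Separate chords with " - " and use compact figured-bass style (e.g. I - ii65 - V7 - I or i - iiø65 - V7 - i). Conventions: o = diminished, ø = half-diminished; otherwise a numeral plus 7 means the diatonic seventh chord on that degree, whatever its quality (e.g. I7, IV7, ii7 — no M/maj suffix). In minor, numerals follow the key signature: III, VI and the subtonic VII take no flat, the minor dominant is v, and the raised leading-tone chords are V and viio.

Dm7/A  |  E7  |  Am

Dm7/A: minor seventh chord on D = scale degree 4 → iv43.
E7: root E is the dominant; dominant seventh chord there is V7.
Am: root A is the tonic; minor triad there is i.

iv43 - V7 - i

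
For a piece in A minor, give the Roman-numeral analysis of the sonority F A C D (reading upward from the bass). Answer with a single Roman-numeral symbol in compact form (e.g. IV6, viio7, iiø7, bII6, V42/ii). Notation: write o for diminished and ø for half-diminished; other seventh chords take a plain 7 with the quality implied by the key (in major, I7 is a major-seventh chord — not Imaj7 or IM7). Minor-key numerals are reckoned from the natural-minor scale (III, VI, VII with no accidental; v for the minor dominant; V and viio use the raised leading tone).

Stacked in thirds the chord is D-F-A-C: a minor seventh chord on D.
D is scale degree 4 in A minor, and a minor seventh chord on that degree is written iv7.
With F in the bass the chord is in first inversion, so the figured bass is 65.

iv65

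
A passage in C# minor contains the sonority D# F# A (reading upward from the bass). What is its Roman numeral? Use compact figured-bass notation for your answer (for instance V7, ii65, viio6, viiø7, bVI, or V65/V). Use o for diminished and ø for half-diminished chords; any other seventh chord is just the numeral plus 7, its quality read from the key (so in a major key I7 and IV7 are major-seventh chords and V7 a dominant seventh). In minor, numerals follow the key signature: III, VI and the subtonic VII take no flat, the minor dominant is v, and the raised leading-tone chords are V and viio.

iio

The pitches D#-F#-A form a diminished triad rooted on D#.
In C# minor, D# is the supertonic; the diatonic diminished triad there is iio.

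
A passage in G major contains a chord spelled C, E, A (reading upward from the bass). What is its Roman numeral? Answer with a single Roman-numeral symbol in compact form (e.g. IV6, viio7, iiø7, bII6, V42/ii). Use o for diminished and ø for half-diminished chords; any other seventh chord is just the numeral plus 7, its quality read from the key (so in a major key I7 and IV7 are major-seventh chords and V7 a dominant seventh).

Stacked in thirds the chord is A-C-E: a minor triad on A.
A is scale degree 2 in G major, and a minor triad on that degree is written ii.
With C in the bass the chord is in first inversion, so the figured bass is 6.

ii6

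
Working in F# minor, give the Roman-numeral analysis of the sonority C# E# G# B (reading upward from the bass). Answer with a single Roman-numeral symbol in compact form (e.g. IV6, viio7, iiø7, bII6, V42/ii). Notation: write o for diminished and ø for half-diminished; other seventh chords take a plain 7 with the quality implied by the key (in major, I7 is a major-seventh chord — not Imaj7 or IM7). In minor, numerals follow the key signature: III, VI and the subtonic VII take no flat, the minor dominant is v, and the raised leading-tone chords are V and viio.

V7

The pitches C#-E#-G#-B form a dominant seventh chord rooted on C#.
In F# minor, C# is the dominant; the diatonic dominant seventh chord there is V7.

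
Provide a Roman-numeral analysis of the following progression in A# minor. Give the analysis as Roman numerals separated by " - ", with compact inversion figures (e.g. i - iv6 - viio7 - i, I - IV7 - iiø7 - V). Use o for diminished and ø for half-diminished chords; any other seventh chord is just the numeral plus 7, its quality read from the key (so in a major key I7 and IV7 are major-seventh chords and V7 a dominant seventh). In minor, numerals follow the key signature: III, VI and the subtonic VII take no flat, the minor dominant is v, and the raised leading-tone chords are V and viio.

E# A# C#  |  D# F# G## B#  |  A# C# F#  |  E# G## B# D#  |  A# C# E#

i64 - viio43 - VI6 - V7 - i

E#-A#-C#: root A# is the tonic; minor triad there is i64.
D#-F#-G##-B#: fully diminished seventh chord on G## = scale degree 7 → viio43.
A#-C#-F# has root F#, degree 6 in A# minor, so VI6.
E#-G##-B#-D#: dominant seventh chord on E# = scale degree 5 → V7.
A#-C#-E#: root A# is the tonic; minor triad there is i.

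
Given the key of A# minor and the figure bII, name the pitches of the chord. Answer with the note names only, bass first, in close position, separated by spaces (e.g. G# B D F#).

B D# F#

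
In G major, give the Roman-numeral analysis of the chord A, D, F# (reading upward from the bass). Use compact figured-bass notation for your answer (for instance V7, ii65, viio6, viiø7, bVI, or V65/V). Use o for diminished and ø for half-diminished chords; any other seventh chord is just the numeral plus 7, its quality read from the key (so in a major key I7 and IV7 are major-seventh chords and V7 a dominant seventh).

V64

The pitches D-F#-A form a major triad rooted on D.
D is scale degree 5 in G major, and a major triad on that degree is written V.
With A in the bass the chord is in second inversion, so the figured bass is 64.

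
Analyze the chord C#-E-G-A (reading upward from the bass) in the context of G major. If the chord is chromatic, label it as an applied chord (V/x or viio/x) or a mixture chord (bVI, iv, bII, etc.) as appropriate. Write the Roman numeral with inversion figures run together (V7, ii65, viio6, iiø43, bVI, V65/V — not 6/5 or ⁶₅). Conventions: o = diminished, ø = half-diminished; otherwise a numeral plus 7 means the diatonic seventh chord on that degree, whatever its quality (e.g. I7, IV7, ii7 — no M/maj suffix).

V65/V

The pitches A-C#-E-G form a dominant seventh chord rooted on A.
A is not a diatonic chord root with this quality in G major, but it lies a perfect fifth above D (V), so the chord functions as an applied dominant of V.
With C# in the bass the chord is in first inversion, so the figured bass is 65.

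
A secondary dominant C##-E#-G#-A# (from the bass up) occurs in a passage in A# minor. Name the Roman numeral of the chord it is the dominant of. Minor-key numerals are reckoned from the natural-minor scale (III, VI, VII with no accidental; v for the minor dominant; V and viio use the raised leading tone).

iv

The chord is a dominant seventh chord on A#.
A dominant resolves down a perfect fifth: A# → D#. In A# minor, D# is scale degree 4, i.e. iv.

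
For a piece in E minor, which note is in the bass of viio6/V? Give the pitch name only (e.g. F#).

The applied chord viio6/V is rooted on A#: A#-C#-E.
The figure 6 means first inversion — the third is in the bass.

C#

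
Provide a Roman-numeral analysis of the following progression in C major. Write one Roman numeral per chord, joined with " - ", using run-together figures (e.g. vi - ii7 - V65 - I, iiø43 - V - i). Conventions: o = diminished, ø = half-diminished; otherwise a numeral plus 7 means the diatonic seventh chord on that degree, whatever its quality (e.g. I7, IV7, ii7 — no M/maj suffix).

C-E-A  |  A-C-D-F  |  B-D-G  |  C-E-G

C-E-A has root A, degree 6 in C major, so vi6.
A-C-D-F: root D is the supertonic; minor seventh chord there is ii43.
B-D-G has root G, degree 5 in C major, so V6.
C-E-G: major triad on C = scale degree 1 → I.

vi6 - ii43 - V6 - I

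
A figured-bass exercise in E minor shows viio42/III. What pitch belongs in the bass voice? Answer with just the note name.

Eb

The applied chord viio42/III is rooted on F#: F#-A-C-Eb.
The figure 42 means third inversion — the seventh is in the bass.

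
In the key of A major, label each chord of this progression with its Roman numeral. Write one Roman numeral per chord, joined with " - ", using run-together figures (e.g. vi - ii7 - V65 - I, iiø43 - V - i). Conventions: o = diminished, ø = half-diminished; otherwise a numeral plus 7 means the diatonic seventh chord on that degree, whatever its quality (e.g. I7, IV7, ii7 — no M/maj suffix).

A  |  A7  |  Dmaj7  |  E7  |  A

I - V7/IV - IV7 - V7 - I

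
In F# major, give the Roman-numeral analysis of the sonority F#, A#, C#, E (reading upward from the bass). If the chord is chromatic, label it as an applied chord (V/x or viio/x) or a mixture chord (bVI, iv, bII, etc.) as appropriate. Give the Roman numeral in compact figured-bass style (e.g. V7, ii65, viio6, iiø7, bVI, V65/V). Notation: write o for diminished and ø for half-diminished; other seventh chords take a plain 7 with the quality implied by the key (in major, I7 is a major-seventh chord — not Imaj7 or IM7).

V7/IV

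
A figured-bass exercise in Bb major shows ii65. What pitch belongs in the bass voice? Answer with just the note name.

ii in Bb major has root C; the chord is C-Eb-G-Bb.
The figure 65 means first inversion — the third is in the bass.

Eb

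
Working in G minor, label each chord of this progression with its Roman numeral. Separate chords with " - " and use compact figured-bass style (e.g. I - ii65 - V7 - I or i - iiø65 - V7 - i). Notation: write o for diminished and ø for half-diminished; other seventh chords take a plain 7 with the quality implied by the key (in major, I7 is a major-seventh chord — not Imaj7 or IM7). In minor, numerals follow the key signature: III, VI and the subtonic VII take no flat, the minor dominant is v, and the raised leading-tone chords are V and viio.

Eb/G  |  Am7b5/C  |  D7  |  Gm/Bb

Eb/G: major triad on Eb = scale degree 6 → VI6.
Am7b5/C: root A is the supertonic; half-diminished seventh chord there is iiø65.
D7 has root D, degree 5 in G minor, so V7.
Gm/Bb: minor triad on G = scale degree 1 → i6.

VI6 - iiø65 - V7 - i6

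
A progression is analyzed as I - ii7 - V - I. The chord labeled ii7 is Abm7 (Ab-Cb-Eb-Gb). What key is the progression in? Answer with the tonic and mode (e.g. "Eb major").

Gb major

The anchor chord is a minor seventh chord on Ab, labeled ii7.
Counting down one scale step from Ab places the tonic on Gb; a minor seventh chord on degree 2 is diatonic only in major.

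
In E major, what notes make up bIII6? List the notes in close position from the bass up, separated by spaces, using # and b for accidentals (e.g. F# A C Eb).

B D G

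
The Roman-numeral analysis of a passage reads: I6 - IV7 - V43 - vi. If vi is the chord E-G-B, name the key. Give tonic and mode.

G major

The chord Em is a minor triad rooted on E; its label is vi.
vi on E implies E is the submediant; that puts the tonic at G, and the lowercase numeral fits major mode.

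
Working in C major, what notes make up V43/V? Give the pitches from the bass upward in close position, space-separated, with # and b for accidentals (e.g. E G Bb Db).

The slash means an applied dominant: we want the dominant of V. In C major, V is G major, and its dominant is built on D.
Building a dominant seventh chord on D gives D-F#-A-C.
The figured bass 43 indicates second inversion, placing the fifth (A) in the bass: A-C-D-F#.

A C D F#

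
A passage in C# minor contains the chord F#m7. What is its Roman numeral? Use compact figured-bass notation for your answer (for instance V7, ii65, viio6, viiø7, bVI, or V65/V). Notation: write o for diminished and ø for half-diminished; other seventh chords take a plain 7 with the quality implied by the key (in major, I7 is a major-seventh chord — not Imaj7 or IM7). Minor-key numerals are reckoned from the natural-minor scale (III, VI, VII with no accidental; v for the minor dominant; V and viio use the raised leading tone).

Stacked in thirds the chord is F#-A-C#-E: a minor seventh chord on F#.
In C# minor, F# is the subdominant; the diatonic minor seventh chord there is iv7.

iv7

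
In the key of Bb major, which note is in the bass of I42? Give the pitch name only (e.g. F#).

I in Bb major has root Bb; the chord is Bb-D-F-A.
The figure 42 means third inversion — the seventh is in the bass.

A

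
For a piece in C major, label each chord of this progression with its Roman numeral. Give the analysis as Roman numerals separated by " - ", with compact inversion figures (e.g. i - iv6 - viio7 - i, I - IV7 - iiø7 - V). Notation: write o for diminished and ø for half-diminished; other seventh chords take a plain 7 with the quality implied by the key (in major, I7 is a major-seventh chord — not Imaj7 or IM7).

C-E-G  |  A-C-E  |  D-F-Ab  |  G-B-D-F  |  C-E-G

I - vi - iio - V7 - I

C-E-G: major triad on C = scale degree 1 → I.
A-C-E has root A, degree 6 in C major, so vi.
D-F-Ab: diminished triad on D — chromatic; iio (borrowed from the parallel minor).
G-B-D-F: dominant seventh chord on G = scale degree 5 → V7.
C-E-G: major triad on C = scale degree 1 → I.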